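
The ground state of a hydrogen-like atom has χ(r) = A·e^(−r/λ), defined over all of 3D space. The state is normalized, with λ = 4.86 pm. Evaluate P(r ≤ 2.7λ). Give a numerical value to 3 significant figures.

With dV = 4πr²dr, the probability is ∫|χ|² dV over r ≤ 2.7λ.
The full normalization integral is A²·[π·λ^3] = 1, fixing A².
Substituting u = r/λ, A², 4π and the length scale all cancel in the ratio: P = ∫_{0}^{2.7} u^2·e^(-2·u) du / ∫_{0}^{∞} u^2·e^(-2·u) du.
With ∫ u^2·e^(-2·u) du = -(2·u^2 + 2·u + 1)·e^(-2·u)/4 + C, the region integral is 1/4 - 1049·e^(-27/5)/200 and the full one is 1/4.
Taking the ratio yields P = 0.9052.

P ≈ 0.905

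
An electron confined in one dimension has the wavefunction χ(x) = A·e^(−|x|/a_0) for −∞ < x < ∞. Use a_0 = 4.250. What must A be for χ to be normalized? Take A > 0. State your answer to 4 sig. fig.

A ≈ 0.4851

The normalization condition is ∫|χ|² dx = 1 from −∞ to ∞.
Recall ∫₀^∞ x^m e^(−x/β) dx = m!·β^(m+1), the integral (without the A² prefactor) comes out to a_0.
So A² = (a_0)^(−1).
Substituting a_0 = 4.250 gives A² = 0.23529, so A = 0.48507.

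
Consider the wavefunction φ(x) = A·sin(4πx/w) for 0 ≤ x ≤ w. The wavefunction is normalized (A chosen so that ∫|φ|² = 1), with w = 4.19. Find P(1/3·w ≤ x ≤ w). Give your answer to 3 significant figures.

The probability is P = ∫ |φ|² dx over [1/3·w, w].
The normalization integral ∫|φ|²dx over the whole domain equals w/2·A², and A² cancels in the ratio.
Let u = x/w; then A² and the length scale cancel, so P = ∫_{1/3}^{1} sin(4·π·u)^2 du ÷ ∫_{0}^{1} sin(4·π·u)^2 du.
An antiderivative of sin(4·π·u)^2 is u/2 - sin(4·π·u)·cos(4·π·u)/(8·π); evaluating from 1/3 to 1 gives √(3)/(32·π) + 1/3, while the full integral is 1/2.
Taking the ratio, P = √(3)/(16·π) + 2/3.

P ≈ 0.701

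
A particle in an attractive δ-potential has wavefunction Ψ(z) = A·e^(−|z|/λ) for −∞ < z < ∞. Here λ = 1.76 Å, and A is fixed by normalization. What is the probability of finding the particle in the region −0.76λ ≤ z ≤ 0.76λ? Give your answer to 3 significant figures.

P = ∫_{−0.76λ}^{0.76λ} |Ψ(z)|² dz.
With A² fixed by ∫|Ψ|² = 1, i.e. A² = (λ)^(−1), substitute and integrate.
Both integrals are even about z = 0, so only the z ≥ 0 halves are needed (the factors of 2 cancel). In terms of u = z/λ (A² and the length scale cancel between numerator and denominator), P = [∫_{0}^{0.76} e^(-2·u) du] / [∫_{0}^{∞} e^(-2·u) du].
Using ∫ e^(-2·u) du = -e^(-2·u)/2, the numerator is 1/2 - e^(-38/25)/2 and the denominator is 1/2.
This works out to P = 0.7813.

P ≈ 0.781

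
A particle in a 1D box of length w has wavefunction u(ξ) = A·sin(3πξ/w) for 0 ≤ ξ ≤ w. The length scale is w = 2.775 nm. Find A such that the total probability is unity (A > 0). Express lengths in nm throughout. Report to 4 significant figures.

A ≈ 0.8490 nm^(-1/2)

Require ∫ |u|² dξ = 1 over the whole domain.
Using sin²θ = (1 − cos 2θ)/2, ∫|u|² dξ = A²·(w/2).
Hence A² = 1/[w/2].
Plugging in w = 2.775 yields A = 0.84895.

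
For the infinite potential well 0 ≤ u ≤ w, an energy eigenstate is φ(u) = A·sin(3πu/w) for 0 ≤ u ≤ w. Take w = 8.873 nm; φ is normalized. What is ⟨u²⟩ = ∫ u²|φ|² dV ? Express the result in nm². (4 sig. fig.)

⟨u²⟩ = ∫ u^2 |φ|² du over the full domain.
Since the A² factors cancel between numerator and denominator, ⟨u²⟩ = -w^2/(18·π^2) + w^2/3.
With w = 8.873, ⟨u^2⟩ = 25.800.

⟨u^2⟩ ≈ 25.80 nm^2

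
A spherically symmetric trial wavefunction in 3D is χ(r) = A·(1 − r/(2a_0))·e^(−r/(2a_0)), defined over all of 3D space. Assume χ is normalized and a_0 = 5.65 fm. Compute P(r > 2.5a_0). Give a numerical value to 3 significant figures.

P ≈ 0.945

Integrate the radial probability density 4πr²|χ|² over r > 2.5a_0.
The full normalization integral is A²·[8·π·a_0^3] = 1, fixing A².
Let u = r/a_0; then A², 4π and the length scale all cancel, so P = ∫_{2.5}^{∞} u^2·(1 - u/2)^2·e^(-u) du ÷ ∫_{0}^{∞} u^2·(1 - u/2)^2·e^(-u) du.
Using ∫ u^2·(1 - u/2)^2·e^(-u) du = -(u^4/4 + u^2 + 2·u + 2)·e^(-u), the numerator is 1473·e^(-5/2)/64 and the denominator is 2.
The region integral divided by the full integral gives P = 0.9446.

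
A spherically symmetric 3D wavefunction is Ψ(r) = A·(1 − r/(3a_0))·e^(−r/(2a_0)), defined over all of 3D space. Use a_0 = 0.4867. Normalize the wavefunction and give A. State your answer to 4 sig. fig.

A ≈ 1.018

Normalization requires ∫|Ψ|² 4πr² dr = 1, integrated from 0 to ∞.
The angular integral contributes 4π, leaving ∫₀^∞ r²|Ψ|² dr.
Recall ∫₀^∞ r^m e^(−r/β) dr = m!·β^(m+1), ∫|Ψ|² 4πr² dr = A²·(8·π·a_0^3/3).
So A² = (8·π·a_0^3/3)^(−1).
Plugging in a_0 = 0.4867 yields A = 1.0175.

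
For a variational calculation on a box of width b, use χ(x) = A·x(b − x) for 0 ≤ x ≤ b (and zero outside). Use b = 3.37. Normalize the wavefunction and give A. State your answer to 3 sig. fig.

Normalization requires ∫|χ|² dx = 1, integrated from 0 to b.
Carrying out the integral gives A² · b^5/30.
Setting this equal to 1 gives A² = 1/(b^5/30).
Substituting b = 3.37 gives A² = 0.06902, so A = 0.2627.

A ≈ 0.263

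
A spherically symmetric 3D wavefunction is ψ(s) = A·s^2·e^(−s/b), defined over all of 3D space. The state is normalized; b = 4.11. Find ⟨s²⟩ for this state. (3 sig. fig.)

⟨s^2⟩ ≈ 236

⟨s²⟩ = ∫ s^2 |ψ|² 4πs² ds over the full domain.
Evaluating both integrals, ⟨s²⟩ = 14·b^2.
With b = 4.11, ⟨s^2⟩ = 236.5.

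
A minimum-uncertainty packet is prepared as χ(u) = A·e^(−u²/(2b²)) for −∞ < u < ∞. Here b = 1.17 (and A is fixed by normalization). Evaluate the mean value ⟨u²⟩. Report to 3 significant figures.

The expectation value is the |χ|²-weighted average of u^2: ∫ u^2|χ|² du.
With ∫_{−∞}^{∞} u^(2m) e^(−αu²) du = (2m−1)!!·√π / (2^m α^(m+1/2)), evaluating both integrals, ⟨u²⟩ = b^2/2.
With b = 1.17, ⟨u^2⟩ = 0.6845.

⟨u^2⟩ ≈ 0.684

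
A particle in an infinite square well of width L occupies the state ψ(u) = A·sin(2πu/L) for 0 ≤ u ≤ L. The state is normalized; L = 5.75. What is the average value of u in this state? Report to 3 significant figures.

⟨u⟩ ≈ 2.88

The expectation value is the |ψ|²-weighted average of u: ∫ u|ψ|² du.
With ∫₀^L sin²(nπu/L) du = L/2, since the A² factors cancel between numerator and denominator, ⟨u⟩ = L/2.
With L = 5.75, ⟨u⟩ = 2.875.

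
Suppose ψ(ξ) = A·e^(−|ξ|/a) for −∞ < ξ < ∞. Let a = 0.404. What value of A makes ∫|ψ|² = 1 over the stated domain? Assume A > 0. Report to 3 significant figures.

We need A² ∫|f|² dξ = 1, taking the integral from −∞ to ∞.
Carrying out the integral gives A² · a.
Plugging in a = 0.404 yields A = 1.573.

A ≈ 1.57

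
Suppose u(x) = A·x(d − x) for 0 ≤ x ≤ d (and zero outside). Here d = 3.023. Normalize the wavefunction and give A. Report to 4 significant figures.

The normalization condition is ∫|u|² dx = 1 from 0 to d.
With u = A·x(d − x), the integral evaluates to A²·[d^5/30].
So A² = (d^5/30)^(−1).
Substituting d = 3.023 gives A² = 0.11883, so A = 0.34472.

A ≈ 0.3447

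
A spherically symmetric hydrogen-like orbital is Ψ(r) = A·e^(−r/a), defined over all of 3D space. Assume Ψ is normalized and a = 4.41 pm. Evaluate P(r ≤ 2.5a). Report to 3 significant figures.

P ≈ 0.875

Integrate the radial probability density 4πr²|Ψ|² over r ≤ 2.5a.
A² is fixed by ∫₀^∞ 4πr²|Ψ|² dr = 1, i.e. A² = (π·a^3)^(−1).
Substituting u = r/a, A², 4π and the length scale all cancel in the ratio: P = ∫_{0}^{2.5} u^2·e^(-2·u) du / ∫_{0}^{∞} u^2·e^(-2·u) du.
Using ∫ u^2·e^(-2·u) du = -(2·u^2 + 2·u + 1)·e^(-2·u)/4, the numerator is 1/4 - 37·e^(-5)/8 and the denominator is 1/4.
The region integral divided by the full integral gives P = 0.8753.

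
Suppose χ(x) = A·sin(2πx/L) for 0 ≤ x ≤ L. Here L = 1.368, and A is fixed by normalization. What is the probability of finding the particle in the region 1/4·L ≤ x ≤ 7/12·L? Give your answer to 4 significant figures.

|χ|² is the probability density, so P = ∫_{1/4·L}^{7/12·L} |χ|² dx.
With A² fixed by ∫|χ|² = 1, i.e. A² = (L/2)^(−1), substitute and integrate.
In terms of u = x/L (A² and the length scale cancel between numerator and denominator), P = [∫_{1/4}^{7/12} sin(2·π·u)^2 du] / [∫_{0}^{1} sin(2·π·u)^2 du].
Using ∫ sin(2·π·u)^2 du = u/2 - sin(4·π·u)/(8·π), the numerator is -√(3)/(16·π) + 1/6 and the denominator is 1/2.
This works out to P = (-√(3)/8 + π/3)/π.

P ≈ 0.2644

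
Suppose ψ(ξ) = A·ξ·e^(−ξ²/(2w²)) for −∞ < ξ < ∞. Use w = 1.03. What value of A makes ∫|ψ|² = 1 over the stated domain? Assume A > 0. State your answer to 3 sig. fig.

The normalization condition is ∫|ψ|² dξ = 1 from −∞ to ∞.
The integral (without the A² prefactor) comes out to √(π)·w^3/2.
Setting this equal to 1 gives A² = 1/(√(π)·w^3/2).
Substituting w = 1.03 gives A² = 1.033, so A = 1.016.

A ≈ 1.02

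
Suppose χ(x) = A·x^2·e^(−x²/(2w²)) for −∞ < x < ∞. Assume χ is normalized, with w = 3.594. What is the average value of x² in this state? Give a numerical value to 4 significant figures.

The expectation value is the |χ|²-weighted average of x^2: ∫ x^2|χ|² dx.
Since the A² factors cancel between numerator and denominator, ⟨x²⟩ = 5·w^2/2.
Putting w = 3.594 gives 32.292.

⟨x^2⟩ ≈ 32.29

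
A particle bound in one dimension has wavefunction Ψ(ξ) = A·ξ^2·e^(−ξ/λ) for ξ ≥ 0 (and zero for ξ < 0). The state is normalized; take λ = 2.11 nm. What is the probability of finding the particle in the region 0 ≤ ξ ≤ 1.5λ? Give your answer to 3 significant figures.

P ≈ 0.185

|Ψ|² is the probability density, so P = ∫_{0}^{1.5λ} |Ψ|² dξ.
With A² fixed by ∫|Ψ|² = 1, i.e. A² = (3·λ^5/4)^(−1), substitute and integrate.
Let u = ξ/λ; then A² and the length scale cancel, so P = ∫_{0}^{1.5} u^4·e^(-2·u) du ÷ ∫_{0}^{∞} u^4·e^(-2·u) du.
An antiderivative of u^4·e^(-2·u) is -(u^4/2 + u^3 + 3·u^2/2 + 3·u/2 + 3/4)·e^(-2·u); evaluating from 0 to 1.5 gives 3/4 - 393·e^(-3)/32, while the full integral is 3/4.
Taking the ratio, P = 0.1847.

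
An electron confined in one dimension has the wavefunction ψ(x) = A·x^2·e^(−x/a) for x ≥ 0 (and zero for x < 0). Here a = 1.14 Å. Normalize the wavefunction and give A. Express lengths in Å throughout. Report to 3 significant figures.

A ≈ 0.832 Å^(-5/2)

The normalization condition is ∫|ψ|² dx = 1 from 0 to ∞.
Carrying out the integral gives A² · 3·a^5/4.
So A² = (3·a^5/4)^(−1).
Substituting a = 1.14 gives A² = 0.6925, so A = 0.8322.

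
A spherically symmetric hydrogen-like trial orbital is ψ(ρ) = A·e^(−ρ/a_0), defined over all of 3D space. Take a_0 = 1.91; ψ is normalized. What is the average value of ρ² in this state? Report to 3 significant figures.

⟨ρ²⟩ = ∫ ρ^2 |ψ|² 4πρ² dρ over the full domain.
The ratio of the moment integral to the normalization integral gives ⟨ρ²⟩ = 3·a_0^2.
Putting a_0 = 1.91 gives 10.94.

⟨ρ^2⟩ ≈ 10.9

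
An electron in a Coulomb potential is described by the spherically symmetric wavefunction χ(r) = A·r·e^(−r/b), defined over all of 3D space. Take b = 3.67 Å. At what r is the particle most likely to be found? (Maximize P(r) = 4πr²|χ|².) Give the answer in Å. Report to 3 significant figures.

r ≈ 7.34 Å

Set d/dr [P(r) = 4πr²|χ|²] = 0 and solve for r > 0.
This gives r = 2·b.
With b = 3.67, the most probable radial distance is 7.340 Å.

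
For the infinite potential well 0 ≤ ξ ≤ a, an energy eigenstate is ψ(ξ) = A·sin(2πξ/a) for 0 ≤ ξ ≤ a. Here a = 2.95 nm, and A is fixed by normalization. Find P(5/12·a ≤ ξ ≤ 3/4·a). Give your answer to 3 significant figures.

|ψ|² is the probability density, so P = ∫_{5/12·a}^{3/4·a} |ψ|² dξ.
The normalization integral ∫|ψ|²dξ over the whole domain equals a/2·A², and A² cancels in the ratio.
Let u = ξ/a; then A² and the length scale cancel, so P = ∫_{5/12}^{3/4} sin(2·π·u)^2 du ÷ ∫_{0}^{1} sin(2·π·u)^2 du.
Using ∫ sin(2·π·u)^2 du = u/2 - sin(4·π·u)/(8·π), the numerator is -√(3)/(16·π) + 1/6 and the denominator is 1/2.
This works out to P = (-√(3)/8 + π/3)/π.

P ≈ 0.264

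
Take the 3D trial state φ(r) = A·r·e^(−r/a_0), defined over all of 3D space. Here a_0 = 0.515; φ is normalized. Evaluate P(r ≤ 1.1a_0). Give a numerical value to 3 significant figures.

P ≈ 0.0725

With dV = 4πr²dr, the probability is ∫|φ|² dV over r ≤ 1.1a_0.
The full normalization integral is A²·[3·π·a_0^5] = 1, fixing A².
Substituting u = r/a_0, A², 4π and the length scale all cancel in the ratio: P = ∫_{0}^{1.1} u^4·e^(-2·u) du / ∫_{0}^{∞} u^4·e^(-2·u) du.
Using ∫ u^4·e^(-2·u) du = -(u^4/2 + u^3 + 3·u^2/2 + 3·u/2 + 3/4)·e^(-2·u), the numerator is ≈ 0.054372 and the denominator is 3/4.
The region integral divided by the full integral gives P = 0.07250.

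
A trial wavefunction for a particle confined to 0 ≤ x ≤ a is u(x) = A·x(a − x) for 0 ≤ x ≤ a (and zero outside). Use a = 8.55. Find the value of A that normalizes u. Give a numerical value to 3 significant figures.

Normalization requires ∫|u|² dx = 1, integrated from 0 to a.
With u = A·x(a − x), the integral evaluates to A²·[a^5/30].
Hence A² = 1/[a^5/30].
With a = 8.55: A² = 0.0006566 and A = 0.02562.

A ≈ 0.0256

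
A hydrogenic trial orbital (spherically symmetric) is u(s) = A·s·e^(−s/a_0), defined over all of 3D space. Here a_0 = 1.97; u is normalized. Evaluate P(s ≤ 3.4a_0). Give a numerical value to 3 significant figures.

P ≈ 0.808

Integrate the radial probability density 4πs²|u|² over s ≤ 3.4a_0.
The full normalization integral is A²·[3·π·a_0^5] = 1, fixing A².
In terms of t = s/a_0 (A², 4π and the length scale all cancel between numerator and denominator), P = [∫_{0}^{3.4} t^4·e^(-2·t) dt] / [∫_{0}^{∞} t^4·e^(-2·t) dt].
With ∫ t^4·e^(-2·t) dt = -(t^4/2 + t^3 + 3·t^2/2 + 3·t/2 + 3/4)·e^(-2·t) + C, the region integral is ≈ 0.60598 and the full one is 3/4.
Taking the ratio yields P = 0.8080.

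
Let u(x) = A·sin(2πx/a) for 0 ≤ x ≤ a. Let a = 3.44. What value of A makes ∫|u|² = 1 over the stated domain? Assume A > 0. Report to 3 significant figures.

We need A² ∫|f|² dx = 1, taking the integral from 0 to a.
With ∫₀^a sin²(nπx/a) dx = a/2, with u = A·sin(2πx/a), the integral evaluates to A²·[a/2].
Setting this equal to 1 gives A² = 1/(a/2).
Plugging in a = 3.44 yields A = 0.7625.

A ≈ 0.762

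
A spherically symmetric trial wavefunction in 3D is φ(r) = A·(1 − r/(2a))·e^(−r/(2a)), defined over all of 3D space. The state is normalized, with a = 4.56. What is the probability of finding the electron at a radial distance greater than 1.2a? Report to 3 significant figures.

P ≈ 0.958

P = ∫ |φ|² 4πr² dr over r > 1.2a.
A² is fixed by ∫₀^∞ 4πr²|φ|² dr = 1, i.e. A² = (8·π·a^3)^(−1).
Substituting u = r/a, A², 4π and the length scale all cancel in the ratio: P = ∫_{1.2}^{∞} u^2·(1 - u/2)^2·e^(-u) du / ∫_{0}^{∞} u^2·(1 - u/2)^2·e^(-u) du.
Using ∫ u^2·(1 - u/2)^2·e^(-u) du = -(u^4/4 + u^2 + 2·u + 2)·e^(-u), the numerator is 3974·e^(-6/5)/625 and the denominator is 2.
The region integral divided by the full integral gives P = 0.9576.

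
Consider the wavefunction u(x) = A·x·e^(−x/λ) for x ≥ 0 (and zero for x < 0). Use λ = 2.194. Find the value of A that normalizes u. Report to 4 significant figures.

A ≈ 0.6154

Normalization requires ∫|u|² dx = 1, integrated from 0 to ∞.
Recall ∫₀^∞ x^m e^(−x/β) dx = m!·β^(m+1), ∫|u|² dx = A²·(λ^3/4).
Setting this equal to 1 gives A² = 1/(λ^3/4).
Substituting λ = 2.194 gives A² = 0.37875, so A = 0.61542.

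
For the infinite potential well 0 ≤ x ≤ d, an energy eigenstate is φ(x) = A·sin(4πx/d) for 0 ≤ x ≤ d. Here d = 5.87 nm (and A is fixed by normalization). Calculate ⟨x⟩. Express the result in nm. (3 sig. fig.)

⟨x⟩ ≈ 2.94 nm

⟨x⟩ = ∫ x |φ|² dx over the full domain.
The ratio of the moment integral to the normalization integral gives ⟨x⟩ = d/2.
Putting d = 5.87 gives 2.935.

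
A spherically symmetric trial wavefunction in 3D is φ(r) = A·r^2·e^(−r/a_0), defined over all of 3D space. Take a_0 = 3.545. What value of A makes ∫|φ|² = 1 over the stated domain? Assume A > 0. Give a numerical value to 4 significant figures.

A ≈ 0.001418

We need A² ∫|f|² 4πr² dr = 1, taking the integral from 0 to ∞.
The angular integral contributes 4π, leaving ∫₀^∞ r²|φ|² dr.
With φ = A·r^2·e^(−r/a_0), the integral evaluates to A²·[45·π·a_0^7/2].
Setting this equal to 1 gives A² = 1/(45·π·a_0^7/2).
Plugging in a_0 = 3.545 yields A = 0.0014180.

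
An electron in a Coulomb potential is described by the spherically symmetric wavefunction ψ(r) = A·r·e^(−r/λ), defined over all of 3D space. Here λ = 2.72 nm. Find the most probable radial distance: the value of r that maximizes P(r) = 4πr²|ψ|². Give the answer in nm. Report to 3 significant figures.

r ≈ 5.44 nm

Set d/dr [P(r) = 4πr²|ψ|²] = 0 and solve for r > 0.
This gives r = 2·λ.
With λ = 2.72, the most probable radial distance is 5.440 nm.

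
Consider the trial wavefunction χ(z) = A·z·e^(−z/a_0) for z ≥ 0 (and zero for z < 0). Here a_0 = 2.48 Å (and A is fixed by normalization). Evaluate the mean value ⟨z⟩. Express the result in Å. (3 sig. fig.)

⟨z⟩ ≈ 3.72 Å

The expectation value is the |χ|²-weighted average of z: ∫ z|χ|² dz.
The ratio of the moment integral to the normalization integral gives ⟨z⟩ = 3·a_0/2.
Putting a_0 = 2.48 gives 3.720.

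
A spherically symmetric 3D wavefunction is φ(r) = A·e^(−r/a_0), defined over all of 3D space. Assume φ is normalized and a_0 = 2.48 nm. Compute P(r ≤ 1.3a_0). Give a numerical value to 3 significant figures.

P = ∫ |φ|² 4πr² dr over r ≤ 1.3a_0.
The full normalization integral is A²·[π·a_0^3] = 1, fixing A².
Substituting u = r/a_0, A², 4π and the length scale all cancel in the ratio: P = ∫_{0}^{1.3} u^2·e^(-2·u) du / ∫_{0}^{∞} u^2·e^(-2·u) du.
An antiderivative of u^2·e^(-2·u) is -(2·u^2 + 2·u + 1)·e^(-2·u)/4; evaluating from 0 to 1.3 gives 1/4 - 349·e^(-13/5)/200, while the full integral is 1/4.
Taking the ratio yields P = 0.4816.

P ≈ 0.482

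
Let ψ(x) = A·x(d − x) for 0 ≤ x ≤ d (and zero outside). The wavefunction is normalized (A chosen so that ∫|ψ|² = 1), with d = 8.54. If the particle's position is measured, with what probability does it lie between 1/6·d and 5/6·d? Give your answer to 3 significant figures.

P ≈ 0.929

The probability is P = ∫ |ψ|² dx over [1/6·d, 5/6·d].
The normalization integral ∫|ψ|²dx over the whole domain equals d^5/30·A², and A² cancels in the ratio.
Substituting u = x/d, A² and the length scale cancel in the ratio: P = ∫_{1/6}^{5/6} u^2·(1 - u)^2 du / ∫_{0}^{1} u^2·(1 - u)^2 du.
With ∫ u^2·(1 - u)^2 du = u^3·(6·u^2 - 15·u + 10)/30 + C, the region integral is 301/9720 and the full one is 1/30.
Taking the ratio, P = 301/324.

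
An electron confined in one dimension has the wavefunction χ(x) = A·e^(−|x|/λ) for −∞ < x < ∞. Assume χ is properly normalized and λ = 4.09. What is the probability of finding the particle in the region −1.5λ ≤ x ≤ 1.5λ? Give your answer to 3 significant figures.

P ≈ 0.950

|χ|² is the probability density, so P = ∫_{−1.5λ}^{1.5λ} |χ|² dx.
Since A² = 1/(λ), this is the region integral divided by the full normalization integral.
By symmetry take twice the x ≥ 0 contribution in numerator and denominator; the 2's cancel. Let u = x/λ; then A² and the length scale cancel, so P = ∫_{0}^{1.5} e^(-2·u) du ÷ ∫_{0}^{∞} e^(-2·u) du.
With ∫ e^(-2·u) du = -e^(-2·u)/2 + C, the region integral is 1/2 - e^(-3)/2 and the full one is 1/2.
Evaluating gives P = 0.9502.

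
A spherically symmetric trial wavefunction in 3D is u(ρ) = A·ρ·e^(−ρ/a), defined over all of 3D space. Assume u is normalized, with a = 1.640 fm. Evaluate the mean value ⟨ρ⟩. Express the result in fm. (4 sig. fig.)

The expectation value is the |u|²-weighted average of ρ: ∫ ρ|u|² 4πρ² dρ.
The ratio of the moment integral to the normalization integral gives ⟨ρ⟩ = 5·a/2.
Putting a = 1.640 gives 4.1000.

⟨ρ⟩ ≈ 4.100 fm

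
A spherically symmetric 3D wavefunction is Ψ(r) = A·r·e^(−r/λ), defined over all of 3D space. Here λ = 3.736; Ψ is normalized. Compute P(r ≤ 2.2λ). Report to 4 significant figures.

P = ∫ |Ψ|² 4πr² dr over r ≤ 2.2λ.
A² is fixed by ∫₀^∞ 4πr²|Ψ|² dr = 1, i.e. A² = (3·π·λ^5)^(−1).
In terms of u = r/λ (A², 4π and the length scale all cancel between numerator and denominator), P = [∫_{0}^{2.2} u^4·e^(-2·u) du] / [∫_{0}^{∞} u^4·e^(-2·u) du].
With ∫ u^4·e^(-2·u) du = -(u^4/2 + u^3 + 3·u^2/2 + 3·u/2 + 3/4)·e^(-2·u) + C, the region integral is ≈ 0.336612 and the full one is 3/4.
Taking the ratio yields P = 0.44882.

P ≈ 0.4488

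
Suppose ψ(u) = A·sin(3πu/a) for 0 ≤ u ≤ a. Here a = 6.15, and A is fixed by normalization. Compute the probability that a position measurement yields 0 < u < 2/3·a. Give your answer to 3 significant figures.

The probability is P = ∫ |ψ|² du over [0, 2/3·a].
With A² fixed by ∫|ψ|² = 1, i.e. A² = (a/2)^(−1), substitute and integrate.
In terms of t = u/a (A² and the length scale cancel between numerator and denominator), P = [∫_{0}^{2/3} sin(3·π·t)^2 dt] / [∫_{0}^{1} sin(3·π·t)^2 dt].
An antiderivative of sin(3·π·t)^2 is t/2 - sin(6·π·t)/(12·π); evaluating from 0 to 2/3 gives 1/3, while the full integral is 1/2.
The result is P = 2/3.

P ≈ 0.667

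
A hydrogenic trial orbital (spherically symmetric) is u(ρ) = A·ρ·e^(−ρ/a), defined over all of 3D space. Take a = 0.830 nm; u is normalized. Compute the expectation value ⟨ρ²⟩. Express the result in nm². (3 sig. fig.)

⟨ρ^2⟩ ≈ 5.17 nm^2

By definition ⟨ρ²⟩ = ∫ ρ^2 |u(ρ)|² 4πρ² dρ.
The ratio of the moment integral to the normalization integral gives ⟨ρ²⟩ = 15·a^2/2.
Putting a = 0.830 gives 5.167.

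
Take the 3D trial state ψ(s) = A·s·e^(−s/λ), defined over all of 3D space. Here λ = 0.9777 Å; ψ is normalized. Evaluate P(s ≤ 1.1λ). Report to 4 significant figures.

P = ∫ |ψ|² 4πs² ds over s ≤ 1.1λ.
A² is fixed by ∫₀^∞ 4πs²|ψ|² ds = 1, i.e. A² = (3·π·λ^5)^(−1).
Substituting u = s/λ, A², 4π and the length scale all cancel in the ratio: P = ∫_{0}^{1.1} u^4·e^(-2·u) du / ∫_{0}^{∞} u^4·e^(-2·u) du.
An antiderivative of u^4·e^(-2·u) is -(u^4/2 + u^3 + 3·u^2/2 + 3·u/2 + 3/4)·e^(-2·u); evaluating from 0 to 1.1 gives ≈ 0.0543722, while the full integral is 3/4.
This evaluates to P = 0.072496.

P ≈ 0.07250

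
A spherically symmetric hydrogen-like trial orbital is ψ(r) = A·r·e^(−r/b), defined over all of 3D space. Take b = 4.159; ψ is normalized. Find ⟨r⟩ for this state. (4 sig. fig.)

⟨r⟩ ≈ 10.40

⟨r⟩ = ∫ r |ψ|² 4πr² dr over the full domain.
With ∫₀^∞ r^5 e^(−αr) dr = 5!/α^6, evaluating both integrals, ⟨r⟩ = 5·b/2.
Putting b = 4.159 gives 10.398.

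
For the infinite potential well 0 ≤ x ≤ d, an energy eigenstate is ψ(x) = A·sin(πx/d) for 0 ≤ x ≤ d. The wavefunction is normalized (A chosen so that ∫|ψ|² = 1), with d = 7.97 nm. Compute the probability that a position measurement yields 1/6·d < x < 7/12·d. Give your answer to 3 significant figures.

P ≈ 0.634

The probability is P = ∫ |ψ|² dx over [1/6·d, 7/12·d].
The normalization integral ∫|ψ|²dx over the whole domain equals d/2·A², and A² cancels in the ratio.
Substituting u = x/d, A² and the length scale cancel in the ratio: P = ∫_{1/6}^{7/12} sin(π·u)^2 du / ∫_{0}^{1} sin(π·u)^2 du.
Using ∫ sin(π·u)^2 du = u/2 - sin(2·π·u)/(4·π), the numerator is 1/(8·π) + √(3)/(8·π) + 5/24 and the denominator is 1/2.
Evaluating gives P = (3 + 3·√(3) + 5·π)/(12·π).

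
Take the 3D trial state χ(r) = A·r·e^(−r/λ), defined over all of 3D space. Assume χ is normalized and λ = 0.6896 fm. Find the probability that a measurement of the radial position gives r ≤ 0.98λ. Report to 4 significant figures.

P ≈ 0.04912

With dV = 4πr²dr, the probability is ∫|χ|² dV over r ≤ 0.98λ.
Normalization gives A² = 1/(3·π·λ^5).
In terms of u = r/λ (A², 4π and the length scale all cancel between numerator and denominator), P = [∫_{0}^{0.98} u^4·e^(-2·u) du] / [∫_{0}^{∞} u^4·e^(-2·u) du].
Using ∫ u^4·e^(-2·u) du = -(u^4/2 + u^3 + 3·u^2/2 + 3·u/2 + 3/4)·e^(-2·u), the numerator is ≈ 0.0368372 and the denominator is 3/4.
The region integral divided by the full integral gives P = 0.049116.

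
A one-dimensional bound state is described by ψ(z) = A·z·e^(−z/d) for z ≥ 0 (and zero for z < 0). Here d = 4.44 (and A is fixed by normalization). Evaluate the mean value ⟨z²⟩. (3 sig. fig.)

⟨z^2⟩ ≈ 59.1

⟨z²⟩ = ∫ z^2 |ψ|² dz over the full domain.
Recall ∫₀^∞ z^m e^(−z/β) dz = m!·β^(m+1), evaluating both integrals, ⟨z²⟩ = 3·d^2.
With d = 4.44, ⟨z^2⟩ = 59.14.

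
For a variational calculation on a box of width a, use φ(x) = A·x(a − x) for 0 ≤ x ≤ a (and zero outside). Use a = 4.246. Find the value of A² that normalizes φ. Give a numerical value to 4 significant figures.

The normalization condition is ∫|φ|² dx = 1 from 0 to a.
Expanding the polynomial and integrating term by term, ∫|φ|² dx = A²·(a^5/30).
Substituting a = 4.246 gives A² = 0.021738, so A = 0.14744.

A^2 ≈ 0.02174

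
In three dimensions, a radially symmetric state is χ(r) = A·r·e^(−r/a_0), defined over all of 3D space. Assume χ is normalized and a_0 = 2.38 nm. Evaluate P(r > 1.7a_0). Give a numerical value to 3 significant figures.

P ≈ 0.744

P = ∫ |χ|² 4πr² dr over r > 1.7a_0.
Normalization gives A² = 1/(3·π·a_0^5).
In terms of u = r/a_0 (A², 4π and the length scale all cancel between numerator and denominator), P = [∫_{1.7}^{∞} u^4·e^(-2·u) du] / [∫_{0}^{∞} u^4·e^(-2·u) du].
With ∫ u^4·e^(-2·u) du = -(u^4/2 + u^3 + 3·u^2/2 + 3·u/2 + 3/4)·e^(-2·u) + C, the region integral is ≈ 0.55814 and the full one is 3/4.
The region integral divided by the full integral gives P = 0.7442.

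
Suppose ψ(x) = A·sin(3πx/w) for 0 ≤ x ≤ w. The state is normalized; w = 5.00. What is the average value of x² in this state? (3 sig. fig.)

The expectation value is the |ψ|²-weighted average of x^2: ∫ x^2|ψ|² dx.
The ratio of the moment integral to the normalization integral gives ⟨x²⟩ = -w^2/(18·π^2) + w^2/3.
With w = 5.00, ⟨x^2⟩ = 8.193.

⟨x^2⟩ ≈ 8.19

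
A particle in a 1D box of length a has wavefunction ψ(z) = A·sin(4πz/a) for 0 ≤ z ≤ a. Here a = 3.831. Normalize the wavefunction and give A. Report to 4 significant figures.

A ≈ 0.7225

We need A² ∫|f|² dz = 1, taking the integral from 0 to a.
Using sin²θ = (1 − cos 2θ)/2, carrying out the integral gives A² · a/2.
Substituting a = 3.831 gives A² = 0.52206, so A = 0.72254.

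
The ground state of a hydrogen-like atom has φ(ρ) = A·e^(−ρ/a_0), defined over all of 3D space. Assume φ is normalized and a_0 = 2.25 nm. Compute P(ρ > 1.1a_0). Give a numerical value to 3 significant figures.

P ≈ 0.623

Integrate the radial probability density 4πρ²|φ|² over ρ > 1.1a_0.
Normalization gives A² = 1/(π·a_0^3).
Let u = ρ/a_0; then A², 4π and the length scale all cancel, so P = ∫_{1.1}^{∞} u^2·e^(-2·u) du ÷ ∫_{0}^{∞} u^2·e^(-2·u) du.
An antiderivative of u^2·e^(-2·u) is -(2·u^2 + 2·u + 1)·e^(-2·u)/4; evaluating from 1.1 to ∞ gives 281·e^(-11/5)/200, while the full integral is 1/4.
This evaluates to P = 0.6227.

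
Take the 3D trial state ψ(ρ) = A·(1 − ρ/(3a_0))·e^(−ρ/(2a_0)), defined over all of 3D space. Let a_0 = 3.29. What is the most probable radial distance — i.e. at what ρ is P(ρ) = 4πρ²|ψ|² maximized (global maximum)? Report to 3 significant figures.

ρ ≈ 3.29

The maximum of P(ρ) = 4πρ²|ψ|² occurs where its derivative vanishes.
Solving yields ρ = a_0.
With a_0 = 3.29, the most probable radial distance is 3.290.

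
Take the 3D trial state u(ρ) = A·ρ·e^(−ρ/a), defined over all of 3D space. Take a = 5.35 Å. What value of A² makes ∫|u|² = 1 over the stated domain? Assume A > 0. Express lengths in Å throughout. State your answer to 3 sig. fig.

A^2 ≈ 0.0000242 Å^(-5)

Require ∫ |u|² 4πρ² dρ = 1 over the whole domain.
In 3D with spherical symmetry the volume element is 4πρ² dρ.
The integral (without the A² prefactor) comes out to 3·π·a^5.
So A² = (3·π·a^5)^(−1).
With a = 5.35: A² = 0.00002421 and A = 0.004920.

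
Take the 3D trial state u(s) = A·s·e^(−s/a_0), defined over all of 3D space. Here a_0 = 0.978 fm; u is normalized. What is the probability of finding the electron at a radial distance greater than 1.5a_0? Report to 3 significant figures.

P = ∫ |u|² 4πs² ds over s > 1.5a_0.
The full normalization integral is A²·[3·π·a_0^5] = 1, fixing A².
Substituting t = s/a_0, A², 4π and the length scale all cancel in the ratio: P = ∫_{1.5}^{∞} t^4·e^(-2·t) dt / ∫_{0}^{∞} t^4·e^(-2·t) dt.
An antiderivative of t^4·e^(-2·t) is -(t^4/2 + t^3 + 3·t^2/2 + 3·t/2 + 3/4)·e^(-2·t); evaluating from 1.5 to ∞ gives 393·e^(-3)/32, while the full integral is 3/4.
Taking the ratio yields P = 0.8153.

P ≈ 0.815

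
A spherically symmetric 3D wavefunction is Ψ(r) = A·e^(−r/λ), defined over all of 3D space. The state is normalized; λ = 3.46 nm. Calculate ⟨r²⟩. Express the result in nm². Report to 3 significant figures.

⟨r^2⟩ ≈ 35.9 nm^2

By definition ⟨r²⟩ = ∫ r^2 |Ψ(r)|² 4πr² dr.
With ∫₀^∞ r^4 e^(−αr) dr = 4!/α^5, the ratio of the moment integral to the normalization integral gives ⟨r²⟩ = 3·λ^2.
Putting λ = 3.46 gives 35.91.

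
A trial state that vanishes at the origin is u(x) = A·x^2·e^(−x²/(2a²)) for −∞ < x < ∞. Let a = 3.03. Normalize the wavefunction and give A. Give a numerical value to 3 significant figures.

A ≈ 0.0543

Normalization requires ∫|u|² dx = 1, integrated from −∞ to ∞.
Differentiating ∫e^(−αx²) dx = √(π/α) under α to get the higher moments, with u = A·x^2·e^(−x²/(2a²)), the integral evaluates to A²·[3·√(π)·a^5/4].
Hence A² = 1/[3·√(π)·a^5/4].
Plugging in a = 3.03 yields A = 0.05427.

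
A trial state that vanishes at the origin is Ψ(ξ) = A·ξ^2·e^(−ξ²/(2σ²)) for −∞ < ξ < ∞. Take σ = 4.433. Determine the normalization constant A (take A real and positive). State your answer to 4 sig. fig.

The normalization condition is ∫|Ψ|² dξ = 1 from −∞ to ∞.
Using the Gaussian integral ∫_{−∞}^{∞} e^(−αξ²) dξ = √(π/α), the integral (without the A² prefactor) comes out to 3·√(π)·σ^5/4.
Setting this equal to 1 gives A² = 1/(3·√(π)·σ^5/4).
Plugging in σ = 4.433 yields A = 0.020962.

A ≈ 0.02096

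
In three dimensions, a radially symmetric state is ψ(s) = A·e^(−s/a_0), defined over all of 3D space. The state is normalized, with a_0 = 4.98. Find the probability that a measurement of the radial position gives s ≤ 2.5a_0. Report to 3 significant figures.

P ≈ 0.875

P = ∫ |ψ|² 4πs² ds over s ≤ 2.5a_0.
A² is fixed by ∫₀^∞ 4πs²|ψ|² ds = 1, i.e. A² = (π·a_0^3)^(−1).
Let u = s/a_0; then A², 4π and the length scale all cancel, so P = ∫_{0}^{2.5} u^2·e^(-2·u) du ÷ ∫_{0}^{∞} u^2·e^(-2·u) du.
With ∫ u^2·e^(-2·u) du = -(2·u^2 + 2·u + 1)·e^(-2·u)/4 + C, the region integral is 1/4 - 37·e^(-5)/8 and the full one is 1/4.
Taking the ratio yields P = 0.8753.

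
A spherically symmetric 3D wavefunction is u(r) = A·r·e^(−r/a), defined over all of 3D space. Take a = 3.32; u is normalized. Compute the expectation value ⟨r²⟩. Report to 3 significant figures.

The expectation value is the |u|²-weighted average of r^2: ∫ r^2|u|² 4πr² dr.
Recall ∫₀^∞ r^m e^(−r/β) dr = m!·β^(m+1), since the A² factors cancel between numerator and denominator, ⟨r²⟩ = 15·a^2/2.
Putting a = 3.32 gives 82.67.

⟨r^2⟩ ≈ 82.7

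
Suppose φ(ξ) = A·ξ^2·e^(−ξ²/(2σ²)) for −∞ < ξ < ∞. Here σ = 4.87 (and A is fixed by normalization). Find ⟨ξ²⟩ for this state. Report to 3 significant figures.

⟨ξ²⟩ = ∫ ξ^2 |φ|² dξ over the full domain.
Using the Gaussian integral ∫_{−∞}^{∞} e^(−αξ²) dξ = √(π/α), since the A² factors cancel between numerator and denominator, ⟨ξ²⟩ = 5·σ^2/2.
Putting σ = 4.87 gives 59.29.

⟨ξ^2⟩ ≈ 59.3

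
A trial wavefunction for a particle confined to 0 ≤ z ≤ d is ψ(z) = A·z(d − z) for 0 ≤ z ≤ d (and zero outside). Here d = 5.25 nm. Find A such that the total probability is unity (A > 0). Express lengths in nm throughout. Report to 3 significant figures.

A ≈ 0.0867 nm^(-5/2)

The normalization condition is ∫|ψ|² dz = 1 from 0 to d.
Expanding the polynomial and integrating term by term, ∫|ψ|² dz = A²·(d^5/30).
Substituting d = 5.25 gives A² = 0.007522, so A = 0.08673.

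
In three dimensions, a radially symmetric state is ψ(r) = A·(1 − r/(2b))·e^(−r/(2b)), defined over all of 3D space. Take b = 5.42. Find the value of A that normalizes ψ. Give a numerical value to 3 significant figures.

Normalization requires ∫|ψ|² 4πr² dr = 1, integrated from 0 to ∞.
(Spherical symmetry: dV = 4πr² dr.)
With ∫₀^∞ r^4 e^(−αr) dr = 4!/α^5, ∫|ψ|² 4πr² dr = A²·(8·π·b^3).
Setting this equal to 1 gives A² = 1/(8·π·b^3).
Substituting b = 5.42 gives A² = 0.0002499, so A = 0.01581.

A ≈ 0.0158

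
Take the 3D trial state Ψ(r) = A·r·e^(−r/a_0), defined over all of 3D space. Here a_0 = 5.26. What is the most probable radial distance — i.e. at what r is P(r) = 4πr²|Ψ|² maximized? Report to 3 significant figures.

The maximum of P(r) = 4πr²|Ψ|² occurs where its derivative vanishes.
This gives r = 2·a_0.
With a_0 = 5.26, the most probable radial distance is 10.52.

r ≈ 10.5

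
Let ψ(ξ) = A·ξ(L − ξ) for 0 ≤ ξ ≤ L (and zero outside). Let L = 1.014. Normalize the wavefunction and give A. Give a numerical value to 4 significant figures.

Normalization requires ∫|ψ|² dξ = 1, integrated from 0 to L.
Expanding the polynomial and integrating term by term, carrying out the integral gives A² · L^5/30.
Hence A² = 1/[L^5/30].
Substituting L = 1.014 gives A² = 27.985, so A = 5.2901.

A ≈ 5.290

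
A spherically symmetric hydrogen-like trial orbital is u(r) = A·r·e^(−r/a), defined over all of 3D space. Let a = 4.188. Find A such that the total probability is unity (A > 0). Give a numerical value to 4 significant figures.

A ≈ 0.009075

We need A² ∫|f|² 4πr² dr = 1, taking the integral from 0 to ∞.
Recall ∫₀^∞ r^m e^(−r/β) dr = m!·β^(m+1), ∫|u|² 4πr² dr = A²·(3·π·a^5).
Setting this equal to 1 gives A² = 1/(3·π·a^5).
Substituting a = 4.188 gives A² = 0.000082356, so A = 0.0090750.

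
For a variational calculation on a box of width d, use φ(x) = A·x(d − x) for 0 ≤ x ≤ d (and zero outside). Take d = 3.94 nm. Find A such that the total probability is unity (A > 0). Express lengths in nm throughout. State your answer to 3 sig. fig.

We need A² ∫|f|² dx = 1, taking the integral from 0 to d.
With φ = A·x(d − x), the integral evaluates to A²·[d^5/30].
Hence A² = 1/[d^5/30].
Substituting d = 3.94 gives A² = 0.03160, so A = 0.1778.

A ≈ 0.178 nm^(-5/2)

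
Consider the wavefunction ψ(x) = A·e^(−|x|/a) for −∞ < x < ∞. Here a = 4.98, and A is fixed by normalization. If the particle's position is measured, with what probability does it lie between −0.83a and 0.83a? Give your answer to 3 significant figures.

P = ∫_{−0.83a}^{0.83a} |ψ(x)|² dx.
With A² fixed by ∫|ψ|² = 1, i.e. A² = (a)^(−1), substitute and integrate.
Both integrals are even about x = 0, so only the x ≥ 0 halves are needed (the factors of 2 cancel). Substituting u = x/a, A² and the length scale cancel in the ratio: P = ∫_{0}^{0.83} e^(-2·u) du / ∫_{0}^{∞} e^(-2·u) du.
Using ∫ e^(-2·u) du = -e^(-2·u)/2, the numerator is 1/2 - e^(-83/50)/2 and the denominator is 1/2.
Taking the ratio, P = 0.8099.

P ≈ 0.810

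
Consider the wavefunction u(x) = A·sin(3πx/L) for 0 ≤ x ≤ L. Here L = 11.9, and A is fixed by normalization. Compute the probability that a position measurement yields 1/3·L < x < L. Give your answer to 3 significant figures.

P ≈ 0.667

P = ∫_{1/3·L}^{L} |u(x)|² dx.
With A² fixed by ∫|u|² = 1, i.e. A² = (L/2)^(−1), substitute and integrate.
In terms of t = x/L (A² and the length scale cancel between numerator and denominator), P = [∫_{1/3}^{1} sin(3·π·t)^2 dt] / [∫_{0}^{1} sin(3·π·t)^2 dt].
Using ∫ sin(3·π·t)^2 dt = t/2 - sin(6·π·t)/(12·π), the numerator is 1/3 and the denominator is 1/2.
This works out to P = 2/3.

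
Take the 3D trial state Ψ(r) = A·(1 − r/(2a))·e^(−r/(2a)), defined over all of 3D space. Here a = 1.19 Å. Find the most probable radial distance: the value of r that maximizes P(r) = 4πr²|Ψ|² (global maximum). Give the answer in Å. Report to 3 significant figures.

r ≈ 6.23 Å

Differentiate P(r) = 4πr²|Ψ|² with respect to r and set to zero.
Solving yields r = a·(√(5) + 3).
With a = 1.19, the most probable radial distance is 6.231 Å.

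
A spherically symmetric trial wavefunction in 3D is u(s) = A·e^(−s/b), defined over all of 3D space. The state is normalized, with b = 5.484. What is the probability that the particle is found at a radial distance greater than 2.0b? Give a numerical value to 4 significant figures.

With dV = 4πs²ds, the probability is ∫|u|² dV over s > 2.0b.
Normalization gives A² = 1/(π·b^3).
Let t = s/b; then A², 4π and the length scale all cancel, so P = ∫_{2.0}^{∞} t^2·e^(-2·t) dt ÷ ∫_{0}^{∞} t^2·e^(-2·t) dt.
Using ∫ t^2·e^(-2·t) dt = -(2·t^2 + 2·t + 1)·e^(-2·t)/4, the numerator is 13·e^(-4)/4 and the denominator is 1/4.
This evaluates to P = 0.23810.

P ≈ 0.2381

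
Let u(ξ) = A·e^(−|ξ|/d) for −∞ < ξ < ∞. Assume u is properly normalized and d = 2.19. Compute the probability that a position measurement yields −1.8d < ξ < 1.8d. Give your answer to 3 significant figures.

P ≈ 0.973

|u|² is the probability density, so P = ∫_{−1.8d}^{1.8d} |u|² dξ.
Since A² = 1/(d), this is the region integral divided by the full normalization integral.
Both integrals are even about ξ = 0, so only the ξ ≥ 0 halves are needed (the factors of 2 cancel). Substituting t = ξ/d, A² and the length scale cancel in the ratio: P = ∫_{0}^{1.8} e^(-2·t) dt / ∫_{0}^{∞} e^(-2·t) dt.
Using ∫ e^(-2·t) dt = -e^(-2·t)/2, the numerator is 1/2 - e^(-18/5)/2 and the denominator is 1/2.
The result is P = 0.9727.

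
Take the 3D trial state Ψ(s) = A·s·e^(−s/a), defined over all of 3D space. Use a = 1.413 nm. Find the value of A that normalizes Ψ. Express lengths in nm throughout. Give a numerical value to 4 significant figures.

A ≈ 0.1372 nm^(-5/2)

Require ∫ |Ψ|² 4πs² ds = 1 over the whole domain.
The angular integral contributes 4π, leaving ∫₀^∞ s²|Ψ|² ds.
Using ∫₀^∞ sⁿ e^(−αs) ds = n!/αⁿ⁺¹, with Ψ = A·s·e^(−s/a), the integral evaluates to A²·[3·π·a^5].
Substituting a = 1.413 gives A² = 0.018837, so A = 0.13725.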